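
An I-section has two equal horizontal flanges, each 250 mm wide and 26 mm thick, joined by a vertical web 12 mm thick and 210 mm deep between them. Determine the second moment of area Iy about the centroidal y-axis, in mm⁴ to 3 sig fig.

Split into non-overlapping primitives; take the origin at the lower-left of the bounding box.
Bottom flange: 250 × 26, A = 6 500 mm², x = 125 mm, Ī = 33 854 167 mm⁴.
Web: 12 × 210, A = 2 520 mm², x = 125 mm, Ī = 30 240 mm⁴.
Top flange: 250 × 26, A = 6 500 mm², x = 125 mm, Ī = 33 854 167 mm⁴.
By symmetry the centroid is at mid-width, x̄ = 125 mm.
All pieces are centred on the centroidal y-axis, so I = ΣĪ = 67 738 573 mm⁴.

Iy ≈ 6.77 × 10⁷ mm⁴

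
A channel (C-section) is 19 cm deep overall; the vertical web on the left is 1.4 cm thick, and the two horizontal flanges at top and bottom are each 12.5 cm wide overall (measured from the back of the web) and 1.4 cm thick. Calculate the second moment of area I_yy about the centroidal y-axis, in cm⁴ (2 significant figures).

I_yy ≈ 880 cm⁴

Treat the section as a set of non-overlapping primitives; coordinates are from the bounding-box lower-left.
Web: 1.4 × 19, A = 26.6 cm², x = 0.7 cm, Ī = 4.345 cm⁴.
Top flange (beyond web): 11.1 × 1.4, A = 15.54 cm², x = 6.95 cm, Ī = 159.6 cm⁴.
Bottom flange (beyond web): 11.1 × 1.4, A = 15.54 cm², x = 6.95 cm, Ī = 159.6 cm⁴.
Centroid: x̄ = ΣA·x / ΣA = 4.068 cm.
Transfer each piece to the centroidal y-axis using Ī + A·d² with d = x − 4.068:
  web: d = -3.368 cm → contributes +306 cm⁴
  top flange (beyond web): d = 2.882 cm → contributes +288.7 cm⁴
  bottom flange (beyond web): d = 2.882 cm → contributes +288.7 cm⁴
Total I = 883.3 cm⁴.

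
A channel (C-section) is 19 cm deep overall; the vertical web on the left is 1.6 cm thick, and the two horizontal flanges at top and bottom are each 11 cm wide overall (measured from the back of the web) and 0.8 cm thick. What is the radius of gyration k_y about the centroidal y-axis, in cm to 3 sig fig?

k_y ≈ 3.05 cm

Treat the section as a set of non-overlapping primitives; coordinates are from the bounding-box lower-left.
Web: 1.6 × 19, A = 30.4 cm², x = 0.8 cm, Ī = 6.4853 cm⁴.
Top flange (beyond web): 9.4 × 0.8, A = 7.52 cm², x = 6.3 cm, Ī = 55.372 cm⁴.
Bottom flange (beyond web): 9.4 × 0.8, A = 7.52 cm², x = 6.3 cm, Ī = 55.372 cm⁴.
Centroid: x̄ = ΣA·x / ΣA = 2.6204 cm.
Transfer each piece to the centroidal y-axis using Ī + A·d² with d = x − 2.6204:
  web: d = -1.8204 cm → contributes +107.23 cm⁴
  top flange (beyond web): d = 3.6796 cm → contributes +157.19 cm⁴
  bottom flange (beyond web): d = 3.6796 cm → contributes +157.19 cm⁴
Total I = 421.6 cm⁴.
Radius of gyration: k = √(I/A) = √(421.6 / 45.44) = 3.046 cm.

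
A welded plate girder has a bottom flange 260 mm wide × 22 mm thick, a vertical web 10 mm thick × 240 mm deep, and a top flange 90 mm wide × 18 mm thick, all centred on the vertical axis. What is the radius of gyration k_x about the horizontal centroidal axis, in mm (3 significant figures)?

Treat the section as a set of non-overlapping primitives; coordinates are from the bounding-box lower-left.
Bottom plate: 260 × 22, A = 5 720 mm², y = 11 mm, Ī = 230 707 mm⁴.
Web plate: 10 × 240, A = 2 400 mm², y = 142 mm, Ī = 11 520 000 mm⁴.
Top plate: 90 × 18, A = 1 620 mm², y = 271 mm, Ī = 43 740 mm⁴.
Centroid: ȳ = ΣA·y / ΣA = 86.524 mm.
Transfer each piece to the horizontal centroidal axis using Ī + A·d² with d = y − 86.524:
  bottom plate: d = -75.524 mm → contributes +32 856 536 mm⁴
  web plate: d = 55.476 mm → contributes +18 906 311 mm⁴
  top plate: d = 184.48 mm → contributes +55 174 830 mm⁴
Total I = 106 937 676 mm⁴.
Radius of gyration: k = √(I/A) = √(106 937 676 / 9 740) = 104.78 mm.

k_x ≈ 105 mm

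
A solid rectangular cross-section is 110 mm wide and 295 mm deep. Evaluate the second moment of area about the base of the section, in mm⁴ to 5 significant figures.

The section: 110 × 295, A = 32 450 mm², y = 147.5 mm, Ī = 235 330 104 mm⁴.
Transfer it to a horizontal axis along the bottom face using Ī + A·d² with d = y − 0:
  the section: d = 147.5 mm → contributes +941 320 417 mm⁴
Total I = 941 320 417 mm⁴.

I_base ≈ 9.4132 × 10⁸ mm⁴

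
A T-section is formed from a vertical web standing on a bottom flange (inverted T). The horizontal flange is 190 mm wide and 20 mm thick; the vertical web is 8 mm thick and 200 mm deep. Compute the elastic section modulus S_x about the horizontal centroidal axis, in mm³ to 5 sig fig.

Split into non-overlapping primitives; take the origin at the lower-left of the bounding box.
Flange: 190 × 20, A = 3 800 mm², y = 10 mm, Ī = 126666.7 mm⁴.
Web: 8 × 200, A = 1 600 mm², y = 120 mm, Ī = 5 333 333 mm⁴.
Centroid: ȳ = ΣA·y / ΣA = 42.59259 mm.
Transfer each piece to the horizontal centroidal axis using Ī + A·d² with d = y − 42.59259:
  flange: d = -32.59259 mm → contributes +4 163 320 mm⁴
  web: d = 77.40741 mm → contributes +14 920 384 mm⁴
Total I = 19 083 704 mm⁴.
Extreme fibre distance c = 177.4074 mm; S = I/c = 107569.9 mm³.

S_x ≈ 1.0757 × 10⁵ mm³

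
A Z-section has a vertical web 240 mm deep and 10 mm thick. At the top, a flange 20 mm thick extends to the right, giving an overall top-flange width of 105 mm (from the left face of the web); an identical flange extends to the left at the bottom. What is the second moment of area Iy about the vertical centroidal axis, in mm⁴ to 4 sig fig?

Iy ≈ 1.335 × 10⁷ mm⁴

Decompose the section into non-overlapping parts with the origin at the bottom-left of its bounding rectangle.
Web: 10 × 240, A = 2 400 mm², x = 100 mm, Ī = 20 000 mm⁴.
Top flange (beyond web): 95 × 20, A = 1 900 mm², x = 152.5 mm, Ī = 1 428 958 mm⁴.
Bottom flange (beyond web): 95 × 20, A = 1 900 mm², x = 47.5 mm, Ī = 1 428 958 mm⁴.
Centroid: x̄ = ΣA·x / ΣA = 100 mm.
Transfer each piece to the vertical centroidal axis using Ī + A·d² with d = x − 100:
  web: d = 0 mm → contributes +20 000 mm⁴
  top flange (beyond web): d = 52.5 mm → contributes +6 665 833 mm⁴
  bottom flange (beyond web): d = -52.5 mm → contributes +6 665 833 mm⁴
Total I = 13 351 667 mm⁴.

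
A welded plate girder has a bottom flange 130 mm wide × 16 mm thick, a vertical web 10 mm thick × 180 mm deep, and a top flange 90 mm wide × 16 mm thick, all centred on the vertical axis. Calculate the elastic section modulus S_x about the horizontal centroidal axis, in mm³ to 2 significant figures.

Treat the section as a set of non-overlapping primitives; coordinates are from the bounding-box lower-left.
Bottom plate: 130 × 16, A = 2 080 mm², y = 8 mm, Ī = 44 373 mm⁴.
Web plate: 10 × 180, A = 1 800 mm², y = 106 mm, Ī = 4 860 000 mm⁴.
Top plate: 90 × 16, A = 1 440 mm², y = 204 mm, Ī = 30 720 mm⁴.
Centroid: ȳ = ΣA·y / ΣA = 94.21 mm.
Transfer each piece to the horizontal centroidal axis using Ī + A·d² with d = y − 94.21:
  bottom plate: d = -86.21 mm → contributes +15 503 463 mm⁴
  web plate: d = 11.79 mm → contributes +5 110 185 mm⁴
  top plate: d = 109.8 mm → contributes +17 388 089 mm⁴
Total I = 38 001 738 mm⁴.
Extreme fibre distance c = 117.8 mm; S = I/c = 322 624 mm³.

S_x ≈ 3.2 × 10⁵ mm³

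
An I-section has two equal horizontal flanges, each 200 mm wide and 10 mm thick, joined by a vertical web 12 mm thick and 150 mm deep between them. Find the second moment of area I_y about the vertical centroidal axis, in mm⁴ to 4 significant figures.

I_y ≈ 1.335 × 10⁷ mm⁴

Decompose the section into non-overlapping parts with the origin at the bottom-left of its bounding rectangle.
Bottom flange: 200 × 10, A = 2 000 mm², x = 100 mm, Ī = 6 666 667 mm⁴.
Web: 12 × 150, A = 1 800 mm², x = 100 mm, Ī = 21 600 mm⁴.
Top flange: 200 × 10, A = 2 000 mm², x = 100 mm, Ī = 6 666 667 mm⁴.
By symmetry the centroid is at mid-width, x̄ = 100 mm.
All pieces are centred on the vertical centroidal axis, so I = ΣĪ = 13 354 933 mm⁴.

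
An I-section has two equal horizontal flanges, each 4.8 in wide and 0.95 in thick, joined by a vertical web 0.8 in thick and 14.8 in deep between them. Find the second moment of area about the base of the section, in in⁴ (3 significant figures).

I_base ≈ 2240 in⁴

Treat the section as a set of non-overlapping primitives; coordinates are from the bounding-box lower-left.
Bottom flange: 4.8 × 0.95, A = 4.56 in², y = 0.475 in, Ī = 0.34295 in⁴.
Web: 0.8 × 14.8, A = 11.84 in², y = 8.35 in, Ī = 216.12 in⁴.
Top flange: 4.8 × 0.95, A = 4.56 in², y = 16.225 in, Ī = 0.34295 in⁴.
Transfer each piece to a horizontal axis along the bottom face using Ī + A·d² with d = y − 0:
  bottom flange: d = 0.475 in → contributes +1.3718 in⁴
  web: d = 8.35 in → contributes +1041.6 in⁴
  top flange: d = 16.225 in → contributes +1200.8 in⁴
Total I = 2243.8 in⁴.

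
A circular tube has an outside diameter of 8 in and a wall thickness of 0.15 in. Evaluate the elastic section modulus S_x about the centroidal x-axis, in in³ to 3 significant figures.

Decompose the section into non-overlapping parts with the origin at the bottom-left of its bounding rectangle.
Outer circle: ⌀8, A = 50.265 in², y = 4 in, Ī = 201.06 in⁴.
Bore (subtracted): ⌀7.7, A = 46.566 in², y = 4 in, Ī = 172.56 in⁴.
By symmetry the centroid is at mid-height, ȳ = 4 in.
All pieces are centred on the centroidal x-axis, so I = ΣĪ (holes subtracted) = 28.505 in⁴.
Extreme fibre distance c = 4 in; S = I/c = 7.1262 in³.

S_x ≈ 7.13 in³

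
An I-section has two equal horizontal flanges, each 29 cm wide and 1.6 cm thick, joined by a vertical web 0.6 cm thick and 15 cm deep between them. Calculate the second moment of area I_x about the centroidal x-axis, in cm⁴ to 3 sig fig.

I_x ≈ 6580 cm⁴

Treat the section as a set of non-overlapping primitives; coordinates are from the bounding-box lower-left.
Bottom flange: 29 × 1.6, A = 46.4 cm², y = 0.8 cm, Ī = 9.8987 cm⁴.
Web: 0.6 × 15, A = 9 cm², y = 9.1 cm, Ī = 168.75 cm⁴.
Top flange: 29 × 1.6, A = 46.4 cm², y = 17.4 cm, Ī = 9.8987 cm⁴.
By symmetry the centroid is at mid-height, ȳ = 9.1 cm.
Transfer each piece to the centroidal x-axis using Ī + A·d² with d = y − 9.1:
  bottom flange: d = -8.3 cm → contributes +3206.4 cm⁴
  web: d = 0 cm → contributes +168.75 cm⁴
  top flange: d = 8.3 cm → contributes +3206.4 cm⁴
Total I = 6581.5 cm⁴.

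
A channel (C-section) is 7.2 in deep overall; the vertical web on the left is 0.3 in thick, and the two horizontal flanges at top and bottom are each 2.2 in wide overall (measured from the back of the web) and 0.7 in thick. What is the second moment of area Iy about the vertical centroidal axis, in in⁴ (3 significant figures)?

Split into non-overlapping primitives; take the origin at the lower-left of the bounding box.
Web: 0.3 × 7.2, A = 2.16 in², x = 0.15 in, Ī = 0.0162 in⁴.
Top flange (beyond web): 1.9 × 0.7, A = 1.33 in², x = 1.25 in, Ī = 0.40011 in⁴.
Bottom flange (beyond web): 1.9 × 0.7, A = 1.33 in², x = 1.25 in, Ī = 0.40011 in⁴.
Centroid: x̄ = ΣA·x / ΣA = 0.75705 in.
Transfer each piece to the vertical centroidal axis using Ī + A·d² with d = x − 0.75705:
  web: d = -0.60705 in → contributes +0.81219 in⁴
  top flange (beyond web): d = 0.49295 in → contributes +0.72329 in⁴
  bottom flange (beyond web): d = 0.49295 in → contributes +0.72329 in⁴
Total I = 2.2588 in⁴.

Iy ≈ 2.26 in⁴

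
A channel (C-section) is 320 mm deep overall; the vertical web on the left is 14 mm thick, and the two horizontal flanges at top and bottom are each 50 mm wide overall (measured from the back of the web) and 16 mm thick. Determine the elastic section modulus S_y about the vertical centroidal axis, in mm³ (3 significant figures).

S_y ≈ 2.03 × 10⁴ mm³

Split into non-overlapping primitives; take the origin at the lower-left of the bounding box.
Web: 14 × 320, A = 4 480 mm², x = 7 mm, Ī = 73 173 mm⁴.
Top flange (beyond web): 36 × 16, A = 576 mm², x = 32 mm, Ī = 62 208 mm⁴.
Bottom flange (beyond web): 36 × 16, A = 576 mm², x = 32 mm, Ī = 62 208 mm⁴.
Centroid: x̄ = ΣA·x / ΣA = 12.114 mm.
Transfer each piece to the vertical centroidal axis using Ī + A·d² with d = x − 12.114:
  web: d = -5.1136 mm → contributes +190 322 mm⁴
  top flange (beyond web): d = 19.886 mm → contributes +289 997 mm⁴
  bottom flange (beyond web): d = 19.886 mm → contributes +289 997 mm⁴
Total I = 770 317 mm⁴.
Extreme fibre distance c = 37.886 mm; S = I/c = 20 332 mm³.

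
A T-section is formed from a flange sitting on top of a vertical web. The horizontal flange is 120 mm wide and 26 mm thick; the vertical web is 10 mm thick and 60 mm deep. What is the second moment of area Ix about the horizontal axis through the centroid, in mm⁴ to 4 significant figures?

Treat the section as a set of non-overlapping primitives; coordinates are from the bounding-box lower-left.
Flange: 120 × 26, A = 3 120 mm², y = 73 mm, Ī = 175 760 mm⁴.
Web: 10 × 60, A = 600 mm², y = 30 mm, Ī = 180 000 mm⁴.
Centroid: ȳ = ΣA·y / ΣA = 66.0645 mm.
Transfer each piece to the horizontal axis through the centroid using Ī + A·d² with d = y − 66.0645:
  flange: d = 6.93548 mm → contributes +325 835 mm⁴
  web: d = -36.0645 mm → contributes +960 390 mm⁴
Total I = 1 286 225 mm⁴.

Ix ≈ 1.286 × 10⁶ mm⁴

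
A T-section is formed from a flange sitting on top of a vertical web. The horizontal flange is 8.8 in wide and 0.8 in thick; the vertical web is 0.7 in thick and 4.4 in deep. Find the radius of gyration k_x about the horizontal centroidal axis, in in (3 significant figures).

k_x ≈ 1.40 in

Decompose the section into non-overlapping parts with the origin at the bottom-left of its bounding rectangle.
Flange: 8.8 × 0.8, A = 7.04 in², y = 4.8 in, Ī = 0.37547 in⁴.
Web: 0.7 × 4.4, A = 3.08 in², y = 2.2 in, Ī = 4.9691 in⁴.
Centroid: ȳ = ΣA·y / ΣA = 4.0087 in.
Transfer each piece to the horizontal centroidal axis using Ī + A·d² with d = y − 4.0087:
  flange: d = 0.7913 in → contributes +4.7837 in⁴
  web: d = -1.8087 in → contributes +15.045 in⁴
Total I = 19.829 in⁴.
Radius of gyration: k = √(I/A) = √(19.829 / 10.12) = 1.3998 in.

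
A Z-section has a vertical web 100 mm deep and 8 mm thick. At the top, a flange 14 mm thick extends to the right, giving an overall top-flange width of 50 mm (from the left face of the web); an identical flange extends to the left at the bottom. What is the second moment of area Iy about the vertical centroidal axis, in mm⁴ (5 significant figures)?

Break the section into simple shapes (no overlaps), measuring from the bottom-left corner of the bounding box.
Web: 8 × 100, A = 800 mm², x = 46 mm, Ī = 4266.667 mm⁴.
Top flange (beyond web): 42 × 14, A = 588 mm², x = 71 mm, Ī = 86 436 mm⁴.
Bottom flange (beyond web): 42 × 14, A = 588 mm², x = 21 mm, Ī = 86 436 mm⁴.
Centroid: x̄ = ΣA·x / ΣA = 46 mm.
Transfer each piece to the vertical centroidal axis using Ī + A·d² with d = x − 46:
  web: d = 0 mm → contributes +4266.667 mm⁴
  top flange (beyond web): d = 25 mm → contributes +453 936 mm⁴
  bottom flange (beyond web): d = -25 mm → contributes +453 936 mm⁴
Total I = 912138.7 mm⁴.

Iy ≈ 9.1214 × 10⁵ mm⁴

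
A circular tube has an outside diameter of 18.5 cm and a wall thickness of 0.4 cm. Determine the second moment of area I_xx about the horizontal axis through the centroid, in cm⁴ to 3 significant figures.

I_xx ≈ 932 cm⁴

Break the section into simple shapes (no overlaps), measuring from the bottom-left corner of the bounding box.
Outer circle: ⌀18.5, A = 268.8 cm², y = 9.25 cm, Ī = 5749.9 cm⁴.
Bore (subtracted): ⌀17.7, A = 246.06 cm², y = 9.25 cm, Ī = 4 818 cm⁴.
By symmetry the centroid is at mid-height, ȳ = 9.25 cm.
All pieces are centred on the horizontal axis through the centroid, so I = ΣĪ (holes subtracted) = 931.9 cm⁴.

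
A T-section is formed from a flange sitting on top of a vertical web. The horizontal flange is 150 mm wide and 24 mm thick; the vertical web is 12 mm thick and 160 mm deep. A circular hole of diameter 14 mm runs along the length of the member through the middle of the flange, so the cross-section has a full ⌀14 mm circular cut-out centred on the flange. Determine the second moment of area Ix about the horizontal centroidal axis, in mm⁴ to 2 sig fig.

Ix ≈ 1.5 × 10⁷ mm⁴

Decompose the section into non-overlapping parts with the origin at the bottom-left of its bounding rectangle.
Flange: 150 × 24, A = 3 600 mm², y = 172 mm, Ī = 172 800 mm⁴.
Web: 12 × 160, A = 1 920 mm², y = 80 mm, Ī = 4 096 000 mm⁴.
Hole (subtracted): ⌀14, A = 153.9 mm², y = 172 mm, Ī = 1 886 mm⁴.
Centroid: ȳ = ΣA·y / ΣA = 139.1 mm.
Transfer each piece to the horizontal centroidal axis using Ī + A·d² with d = y − 139.1:
  flange: d = 32.92 mm → contributes +4 073 740 mm⁴
  web: d = -59.08 mm → contributes +10 798 112 mm⁴
  hole: d = 32.92 mm → contributes −168 692 mm⁴
Total I = 14 703 160 mm⁴.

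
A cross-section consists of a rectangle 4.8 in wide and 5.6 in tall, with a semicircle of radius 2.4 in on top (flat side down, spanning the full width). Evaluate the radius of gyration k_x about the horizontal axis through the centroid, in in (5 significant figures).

k_x ≈ 2.1918 in

Treat the section as a set of non-overlapping primitives; coordinates are from the bounding-box lower-left.
Rectangular body: 4.8 × 5.6, A = 26.88 in², y = 2.8 in, Ī = 70.2464 in⁴.
Semicircular cap: semicircle r = 2.4, A = 9.047787 in², y = 6.618592 in, Ī = 3.641473 in⁴.
Centroid: ȳ = ΣA·y / ΣA = 3.761646 in.
Transfer each piece to the horizontal axis through the centroid using Ī + A·d² with d = y − 3.761646:
  rectangular body: d = -0.9616457 in → contributes +95.10402 in⁴
  semicircular cap: d = 2.856946 in → contributes +77.49077 in⁴
Total I = 172.5948 in⁴.
Radius of gyration: k = √(I/A) = √(172.5948 / 35.92779) = 2.191788 in.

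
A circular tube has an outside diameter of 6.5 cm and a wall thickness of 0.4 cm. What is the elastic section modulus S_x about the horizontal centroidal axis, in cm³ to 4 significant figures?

Treat the section as a set of non-overlapping primitives; coordinates are from the bounding-box lower-left.
Outer circle: ⌀6.5, A = 33.1831 cm², y = 3.25 cm, Ī = 87.6241 cm⁴.
Bore (subtracted): ⌀5.7, A = 25.5176 cm², y = 3.25 cm, Ī = 51.8166 cm⁴.
By symmetry the centroid is at mid-height, ȳ = 3.25 cm.
All pieces are centred on the horizontal centroidal axis, so I = ΣĪ (holes subtracted) = 35.8074 cm⁴.
Extreme fibre distance c = 3.25 cm; S = I/c = 11.0177 cm³.

S_x ≈ 11.02 cm³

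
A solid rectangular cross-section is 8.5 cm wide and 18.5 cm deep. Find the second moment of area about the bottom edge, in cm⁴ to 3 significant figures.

I_base ≈ 1.79 × 10⁴ cm⁴

The section: 8.5 × 18.5, A = 157.25 cm², y = 9.25 cm, Ī = 4484.9 cm⁴.
Transfer it to the bottom edge using Ī + A·d² with d = y − 0:
  the section: d = 9.25 cm → contributes +17 940 cm⁴
Total I = 17 940 cm⁴.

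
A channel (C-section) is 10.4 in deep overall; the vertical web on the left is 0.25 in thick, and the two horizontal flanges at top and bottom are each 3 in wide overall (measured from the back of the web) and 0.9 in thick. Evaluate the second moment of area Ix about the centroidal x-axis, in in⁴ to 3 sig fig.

Ix ≈ 135 in⁴

Break the section into simple shapes (no overlaps), measuring from the bottom-left corner of the bounding box.
Web: 0.25 × 10.4, A = 2.6 in², y = 5.2 in, Ī = 23.435 in⁴.
Top flange (beyond web): 2.75 × 0.9, A = 2.475 in², y = 9.95 in, Ī = 0.16706 in⁴.
Bottom flange (beyond web): 2.75 × 0.9, A = 2.475 in², y = 0.45 in, Ī = 0.16706 in⁴.
By symmetry the centroid is at mid-height, ȳ = 5.2 in.
Transfer each piece to the centroidal x-axis using Ī + A·d² with d = y − 5.2:
  web: d = 0 in → contributes +23.435 in⁴
  top flange (beyond web): d = 4.75 in → contributes +56.009 in⁴
  bottom flange (beyond web): d = -4.75 in → contributes +56.009 in⁴
Total I = 135.45 in⁴.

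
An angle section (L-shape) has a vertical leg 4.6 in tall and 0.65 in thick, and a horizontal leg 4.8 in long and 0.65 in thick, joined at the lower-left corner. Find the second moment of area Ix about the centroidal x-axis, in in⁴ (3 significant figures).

Ix ≈ 10.9 in⁴

Split into non-overlapping primitives; take the origin at the lower-left of the bounding box.
Vertical leg: 0.65 × 4.6, A = 2.99 in², y = 2.3 in, Ī = 5.2724 in⁴.
Horizontal leg (remainder): 4.15 × 0.65, A = 2.6975 in², y = 0.325 in, Ī = 0.094974 in⁴.
Centroid: ȳ = ΣA·y / ΣA = 1.3633 in.
Transfer each piece to the centroidal x-axis using Ī + A·d² with d = y − 1.3633:
  vertical leg: d = 0.93671 in → contributes +7.8959 in⁴
  horizontal leg (remainder): d = -1.0383 in → contributes +3.003 in⁴
Total I = 10.899 in⁴.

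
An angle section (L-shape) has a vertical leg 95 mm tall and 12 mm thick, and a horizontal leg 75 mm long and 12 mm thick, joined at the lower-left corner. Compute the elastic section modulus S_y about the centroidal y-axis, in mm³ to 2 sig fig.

Decompose the section into non-overlapping parts with the origin at the bottom-left of its bounding rectangle.
Vertical leg: 12 × 95, A = 1 140 mm², x = 6 mm, Ī = 13 680 mm⁴.
Horizontal leg (remainder): 63 × 12, A = 756 mm², x = 43.5 mm, Ī = 250 047 mm⁴.
Centroid: x̄ = ΣA·x / ΣA = 20.95 mm.
Transfer each piece to the centroidal y-axis using Ī + A·d² with d = x − 20.95:
  vertical leg: d = -14.95 mm → contributes +268 559 mm⁴
  horizontal leg (remainder): d = 22.55 mm → contributes +634 389 mm⁴
Total I = 902 948 mm⁴.
Extreme fibre distance c = 54.05 mm; S = I/c = 16 707 mm³.

S_y ≈ 1.7 × 10⁴ mm³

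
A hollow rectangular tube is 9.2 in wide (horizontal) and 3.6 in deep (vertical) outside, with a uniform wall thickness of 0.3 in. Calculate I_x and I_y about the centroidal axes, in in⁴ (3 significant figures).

Decompose the section into non-overlapping parts with the origin at the bottom-left of its bounding rectangle.
Outer rectangle: 9.2 × 3.6, A = 33.12 in², y = 1.8 in, Ī = 35.77 in⁴.
Inner void (subtracted): 8.6 × 3, A = 25.8 in², y = 1.8 in, Ī = 19.35 in⁴.
By symmetry the centroid is at mid-height, ȳ = 1.8 in.
All pieces are centred on the centroidal x-axis, so I = ΣĪ (holes subtracted) = 16.42 in⁴.
Repeating about the centroidal y-axis gives I_y = 74.592 in⁴.

I_x ≈ 16.4 in⁴, I_y ≈ 74.6 in⁴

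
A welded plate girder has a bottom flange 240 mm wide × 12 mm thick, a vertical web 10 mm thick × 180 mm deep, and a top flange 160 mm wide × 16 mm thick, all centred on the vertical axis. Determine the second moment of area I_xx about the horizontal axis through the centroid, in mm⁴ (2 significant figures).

I_xx ≈ 5.6 × 10⁷ mm⁴

Break the section into simple shapes (no overlaps), measuring from the bottom-left corner of the bounding box.
Bottom plate: 240 × 12, A = 2 880 mm², y = 6 mm, Ī = 34 560 mm⁴.
Web plate: 10 × 180, A = 1 800 mm², y = 102 mm, Ī = 4 860 000 mm⁴.
Top plate: 160 × 16, A = 2 560 mm², y = 200 mm, Ī = 54 613 mm⁴.
Centroid: ȳ = ΣA·y / ΣA = 98.46 mm.
Transfer each piece to the horizontal axis through the centroid using Ī + A·d² with d = y − 98.46:
  bottom plate: d = -92.46 mm → contributes +24 657 430 mm⁴
  web plate: d = 3.536 mm → contributes +4 882 505 mm⁴
  top plate: d = 101.5 mm → contributes +26 447 039 mm⁴
Total I = 55 986 974 mm⁴.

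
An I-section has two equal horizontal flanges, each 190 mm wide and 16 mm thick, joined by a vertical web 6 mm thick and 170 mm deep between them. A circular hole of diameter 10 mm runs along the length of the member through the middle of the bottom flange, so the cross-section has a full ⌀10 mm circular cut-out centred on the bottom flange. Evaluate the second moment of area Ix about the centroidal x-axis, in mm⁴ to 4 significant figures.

Decompose the section into non-overlapping parts with the origin at the bottom-left of its bounding rectangle.
Bottom flange: 190 × 16, A = 3 040 mm², y = 8 mm, Ī = 64853.3 mm⁴.
Web: 6 × 170, A = 1 020 mm², y = 101 mm, Ī = 2 456 500 mm⁴.
Top flange: 190 × 16, A = 3 040 mm², y = 194 mm, Ī = 64853.3 mm⁴.
Hole (subtracted): ⌀10, A = 78.5398 mm², y = 8 mm, Ī = 490.874 mm⁴.
Centroid: ȳ = ΣA·y / ΣA = 102.04 mm.
Transfer each piece to the centroidal x-axis using Ī + A·d² with d = y − 102.04:
  bottom flange: d = -94.0403 mm → contributes +26 949 312 mm⁴
  web: d = -1.04027 mm → contributes +2 457 604 mm⁴
  top flange: d = 91.9597 mm → contributes +25 772 894 mm⁴
  hole: d = -94.0403 mm → contributes −695 063 mm⁴
Total I = 54 484 747 mm⁴.

Ix ≈ 5.448 × 10⁷ mm⁴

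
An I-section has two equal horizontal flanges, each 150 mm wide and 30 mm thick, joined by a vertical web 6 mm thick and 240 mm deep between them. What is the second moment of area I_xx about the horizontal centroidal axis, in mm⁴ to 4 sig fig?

I_xx ≈ 1.716 × 10⁸ mm⁴

Split into non-overlapping primitives; take the origin at the lower-left of the bounding box.
Bottom flange: 150 × 30, A = 4 500 mm², y = 15 mm, Ī = 337 500 mm⁴.
Web: 6 × 240, A = 1 440 mm², y = 150 mm, Ī = 6 912 000 mm⁴.
Top flange: 150 × 30, A = 4 500 mm², y = 285 mm, Ī = 337 500 mm⁴.
By symmetry the centroid is at mid-height, ȳ = 150 mm.
Transfer each piece to the horizontal centroidal axis using Ī + A·d² with d = y − 150:
  bottom flange: d = -135 mm → contributes +82 350 000 mm⁴
  web: d = 0 mm → contributes +6 912 000 mm⁴
  top flange: d = 135 mm → contributes +82 350 000 mm⁴
Total I = 171 612 000 mm⁴.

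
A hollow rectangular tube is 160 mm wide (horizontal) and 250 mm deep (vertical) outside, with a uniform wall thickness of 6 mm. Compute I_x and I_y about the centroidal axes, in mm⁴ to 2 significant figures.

Treat the section as a set of non-overlapping primitives; coordinates are from the bounding-box lower-left.
Outer rectangle: 160 × 250, A = 40 000 mm², y = 125 mm, Ī = 208 333 333 mm⁴.
Inner void (subtracted): 148 × 238, A = 35 224 mm², y = 125 mm, Ī = 166 269 021 mm⁴.
By symmetry the centroid is at mid-height, ȳ = 125 mm.
All pieces are centred on the centroidal x-axis, so I = ΣĪ (holes subtracted) = 42 064 312 mm⁴.
Repeating about the centroidal y-axis gives I_y = 21 037 792 mm⁴.

I_x ≈ 4.2 × 10⁷ mm⁴, I_y ≈ 2.1 × 10⁷ mm⁴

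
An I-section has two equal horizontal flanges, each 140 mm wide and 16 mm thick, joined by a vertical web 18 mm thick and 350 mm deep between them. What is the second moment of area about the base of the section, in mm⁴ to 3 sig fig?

Decompose the section into non-overlapping parts with the origin at the bottom-left of its bounding rectangle.
Bottom flange: 140 × 16, A = 2 240 mm², y = 8 mm, Ī = 47 787 mm⁴.
Web: 18 × 350, A = 6 300 mm², y = 191 mm, Ī = 64 312 500 mm⁴.
Top flange: 140 × 16, A = 2 240 mm², y = 374 mm, Ī = 47 787 mm⁴.
Transfer each piece to the base of the section using Ī + A·d² with d = y − 0:
  bottom flange: d = 8 mm → contributes +191 147 mm⁴
  web: d = 191 mm → contributes +294 142 800 mm⁴
  top flange: d = 374 mm → contributes +313 370 027 mm⁴
Total I = 607 703 973 mm⁴.

I_base ≈ 6.08 × 10⁸ mm⁴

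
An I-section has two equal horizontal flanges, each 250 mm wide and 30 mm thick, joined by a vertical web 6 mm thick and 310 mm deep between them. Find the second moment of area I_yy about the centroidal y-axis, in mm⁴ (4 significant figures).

I_yy ≈ 7.813 × 10⁷ mm⁴

Treat the section as a set of non-overlapping primitives; coordinates are from the bounding-box lower-left.
Bottom flange: 250 × 30, A = 7 500 mm², x = 125 mm, Ī = 39 062 500 mm⁴.
Web: 6 × 310, A = 1 860 mm², x = 125 mm, Ī = 5 580 mm⁴.
Top flange: 250 × 30, A = 7 500 mm², x = 125 mm, Ī = 39 062 500 mm⁴.
By symmetry the centroid is at mid-width, x̄ = 125 mm.
All pieces are centred on the centroidal y-axis, so I = ΣĪ = 78 130 580 mm⁴.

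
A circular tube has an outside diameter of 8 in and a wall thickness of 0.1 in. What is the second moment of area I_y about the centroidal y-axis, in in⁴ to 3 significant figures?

I_y ≈ 19.4 in⁴

Break the section into simple shapes (no overlaps), measuring from the bottom-left corner of the bounding box.
Outer circle: ⌀8, A = 50.265 in², x = 4 in, Ī = 201.06 in⁴.
Bore (subtracted): ⌀7.8, A = 47.784 in², x = 4 in, Ī = 181.7 in⁴.
By symmetry the centroid is at mid-width, x̄ = 4 in.
All pieces are centred on the centroidal y-axis, so I = ΣĪ (holes subtracted) = 19.365 in⁴.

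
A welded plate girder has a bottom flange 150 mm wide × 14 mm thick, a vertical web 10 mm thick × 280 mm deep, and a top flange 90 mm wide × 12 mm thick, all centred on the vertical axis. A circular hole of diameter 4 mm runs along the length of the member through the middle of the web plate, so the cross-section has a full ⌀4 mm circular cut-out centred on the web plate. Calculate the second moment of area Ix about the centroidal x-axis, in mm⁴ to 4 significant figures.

Decompose the section into non-overlapping parts with the origin at the bottom-left of its bounding rectangle.
Bottom plate: 150 × 14, A = 2 100 mm², y = 7 mm, Ī = 34 300 mm⁴.
Web plate: 10 × 280, A = 2 800 mm², y = 154 mm, Ī = 18 293 333 mm⁴.
Top plate: 90 × 12, A = 1 080 mm², y = 300 mm, Ī = 12 960 mm⁴.
Hole (subtracted): ⌀4, A = 12.5664 mm², y = 154 mm, Ī = 12.5664 mm⁴.
Centroid: ȳ = ΣA·y / ΣA = 128.693 mm.
Transfer each piece to the centroidal x-axis using Ī + A·d² with d = y − 128.693:
  bottom plate: d = -121.693 mm → contributes +31 133 406 mm⁴
  web plate: d = 25.3074 mm → contributes +20 086 628 mm⁴
  top plate: d = 171.307 mm → contributes +31 706 869 mm⁴
  hole: d = 25.3074 mm → contributes −8060.86 mm⁴
Total I = 82 918 843 mm⁴.

Ix ≈ 8.292 × 10⁷ mm⁴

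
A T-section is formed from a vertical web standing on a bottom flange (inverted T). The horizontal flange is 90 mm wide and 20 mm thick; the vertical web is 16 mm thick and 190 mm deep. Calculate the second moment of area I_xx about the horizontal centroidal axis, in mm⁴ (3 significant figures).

Decompose the section into non-overlapping parts with the origin at the bottom-left of its bounding rectangle.
Flange: 90 × 20, A = 1 800 mm², y = 10 mm, Ī = 60 000 mm⁴.
Web: 16 × 190, A = 3 040 mm², y = 115 mm, Ī = 9 145 333 mm⁴.
Centroid: ȳ = ΣA·y / ΣA = 75.95 mm.
Transfer each piece to the horizontal centroidal axis using Ī + A·d² with d = y − 75.95:
  flange: d = -65.95 mm → contributes +7 889 023 mm⁴
  web: d = 39.05 mm → contributes +13 780 939 mm⁴
Total I = 21 669 961 mm⁴.

I_xx ≈ 2.17 × 10⁷ mm⁴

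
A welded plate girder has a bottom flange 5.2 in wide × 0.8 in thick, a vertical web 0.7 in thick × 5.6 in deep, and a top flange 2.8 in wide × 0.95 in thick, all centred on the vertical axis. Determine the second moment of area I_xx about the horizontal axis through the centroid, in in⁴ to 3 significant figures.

I_xx ≈ 79.8 in⁴

Break the section into simple shapes (no overlaps), measuring from the bottom-left corner of the bounding box.
Bottom plate: 5.2 × 0.8, A = 4.16 in², y = 0.4 in, Ī = 0.22187 in⁴.
Web plate: 0.7 × 5.6, A = 3.92 in², y = 3.6 in, Ī = 10.244 in⁴.
Top plate: 2.8 × 0.95, A = 2.66 in², y = 6.875 in, Ī = 0.20005 in⁴.
Centroid: ȳ = ΣA·y / ΣA = 3.1716 in.
Transfer each piece to the horizontal axis through the centroid using Ī + A·d² with d = y − 3.1716:
  bottom plate: d = -2.7716 in → contributes +32.179 in⁴
  web plate: d = 0.42835 in → contributes +10.964 in⁴
  top plate: d = 3.7034 in → contributes +36.681 in⁴
Total I = 79.824 in⁴.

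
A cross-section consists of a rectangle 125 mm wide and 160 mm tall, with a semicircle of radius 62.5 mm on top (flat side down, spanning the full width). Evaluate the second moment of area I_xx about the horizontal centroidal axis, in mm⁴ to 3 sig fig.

I_xx ≈ 9.76 × 10⁷ mm⁴

Decompose the section into non-overlapping parts with the origin at the bottom-left of its bounding rectangle.
Rectangular body: 125 × 160, A = 20 000 mm², y = 80 mm, Ī = 42 666 667 mm⁴.
Semicircular cap: semicircle r = 62.5, A = 6135.9 mm², y = 186.53 mm, Ī = 1 674 758 mm⁴.
Centroid: ȳ = ΣA·y / ΣA = 105.01 mm.
Transfer each piece to the horizontal centroidal axis using Ī + A·d² with d = y − 105.01:
  rectangular body: d = -25.009 mm → contributes +55 175 705 mm⁴
  semicircular cap: d = 81.517 mm → contributes +42 447 885 mm⁴
Total I = 97 623 590 mm⁴.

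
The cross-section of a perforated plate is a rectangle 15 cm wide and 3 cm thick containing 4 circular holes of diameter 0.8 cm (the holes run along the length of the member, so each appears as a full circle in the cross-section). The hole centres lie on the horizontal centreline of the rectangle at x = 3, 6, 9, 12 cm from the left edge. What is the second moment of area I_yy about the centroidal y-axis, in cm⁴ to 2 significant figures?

Split into non-overlapping primitives; take the origin at the lower-left of the bounding box.
Plate: 15 × 3, A = 45 cm², x = 7.5 cm, Ī = 843.8 cm⁴.
Hole 1 (subtracted): ⌀0.8, A = 0.5027 cm², x = 3 cm, Ī = 0.02011 cm⁴.
Hole 2 (subtracted): ⌀0.8, A = 0.5027 cm², x = 6 cm, Ī = 0.02011 cm⁴.
Hole 3 (subtracted): ⌀0.8, A = 0.5027 cm², x = 9 cm, Ī = 0.02011 cm⁴.
Hole 4 (subtracted): ⌀0.8, A = 0.5027 cm², x = 12 cm, Ī = 0.02011 cm⁴.
By symmetry the centroid is at mid-width, x̄ = 7.5 cm.
Transfer each piece to the centroidal y-axis using Ī + A·d² with d = x − 7.5:
  plate: d = 0 cm → contributes +843.8 cm⁴
  hole 1: d = -4.5 cm → contributes −10.2 cm⁴
  hole 2: d = -1.5 cm → contributes −1.151 cm⁴
  hole 3: d = 1.5 cm → contributes −1.151 cm⁴
  hole 4: d = 4.5 cm → contributes −10.2 cm⁴
Total I = 821.1 cm⁴.

I_yy ≈ 820 cm⁴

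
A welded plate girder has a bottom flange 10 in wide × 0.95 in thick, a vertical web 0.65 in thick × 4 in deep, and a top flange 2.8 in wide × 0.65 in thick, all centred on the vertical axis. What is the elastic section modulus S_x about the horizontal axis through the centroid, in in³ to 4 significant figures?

Decompose the section into non-overlapping parts with the origin at the bottom-left of its bounding rectangle.
Bottom plate: 10 × 0.95, A = 9.5 in², y = 0.475 in, Ī = 0.714479 in⁴.
Web plate: 0.65 × 4, A = 2.6 in², y = 2.95 in, Ī = 3.46667 in⁴.
Top plate: 2.8 × 0.65, A = 1.82 in², y = 5.275 in, Ī = 0.0640792 in⁴.
Centroid: ȳ = ΣA·y / ΣA = 1.56487 in.
Transfer each piece to the horizontal axis through the centroid using Ī + A·d² with d = y − 1.56487:
  bottom plate: d = -1.08987 in → contributes +11.9988 in⁴
  web plate: d = 1.38513 in → contributes +8.45498 in⁴
  top plate: d = 3.71013 in → contributes +25.1165 in⁴
Total I = 45.5702 in⁴.
Extreme fibre distance c = 4.03513 in; S = I/c = 11.2934 in³.

S_x ≈ 11.29 in³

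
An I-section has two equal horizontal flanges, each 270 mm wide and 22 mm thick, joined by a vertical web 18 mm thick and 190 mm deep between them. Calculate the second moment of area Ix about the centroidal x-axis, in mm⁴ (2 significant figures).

Split into non-overlapping primitives; take the origin at the lower-left of the bounding box.
Bottom flange: 270 × 22, A = 5 940 mm², y = 11 mm, Ī = 239 580 mm⁴.
Web: 18 × 190, A = 3 420 mm², y = 117 mm, Ī = 10 288 500 mm⁴.
Top flange: 270 × 22, A = 5 940 mm², y = 223 mm, Ī = 239 580 mm⁴.
By symmetry the centroid is at mid-height, ȳ = 117 mm.
Transfer each piece to the centroidal x-axis using Ī + A·d² with d = y − 117:
  bottom flange: d = -106 mm → contributes +66 981 420 mm⁴
  web: d = 0 mm → contributes +10 288 500 mm⁴
  top flange: d = 106 mm → contributes +66 981 420 mm⁴
Total I = 144 251 340 mm⁴.

Ix ≈ 1.4 × 10⁸ mm⁴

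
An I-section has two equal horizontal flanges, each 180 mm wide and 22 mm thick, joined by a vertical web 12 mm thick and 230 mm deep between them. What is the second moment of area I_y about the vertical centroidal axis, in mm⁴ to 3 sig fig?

Decompose the section into non-overlapping parts with the origin at the bottom-left of its bounding rectangle.
Bottom flange: 180 × 22, A = 3 960 mm², x = 90 mm, Ī = 10 692 000 mm⁴.
Web: 12 × 230, A = 2 760 mm², x = 90 mm, Ī = 33 120 mm⁴.
Top flange: 180 × 22, A = 3 960 mm², x = 90 mm, Ī = 10 692 000 mm⁴.
By symmetry the centroid is at mid-width, x̄ = 90 mm.
All pieces are centred on the vertical centroidal axis, so I = ΣĪ = 21 417 120 mm⁴.

I_y ≈ 2.14 × 10⁷ mm⁴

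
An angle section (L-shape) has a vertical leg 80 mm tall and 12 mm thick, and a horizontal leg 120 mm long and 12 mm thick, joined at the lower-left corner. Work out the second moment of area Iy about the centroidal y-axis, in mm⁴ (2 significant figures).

Break the section into simple shapes (no overlaps), measuring from the bottom-left corner of the bounding box.
Vertical leg: 12 × 80, A = 960 mm², x = 6 mm, Ī = 11 520 mm⁴.
Horizontal leg (remainder): 108 × 12, A = 1 296 mm², x = 66 mm, Ī = 1 259 712 mm⁴.
Centroid: x̄ = ΣA·x / ΣA = 40.47 mm.
Transfer each piece to the centroidal y-axis using Ī + A·d² with d = x − 40.47:
  vertical leg: d = -34.47 mm → contributes +1 152 047 mm⁴
  horizontal leg (remainder): d = 25.53 mm → contributes +2 104 547 mm⁴
Total I = 3 256 594 mm⁴.

Iy ≈ 3.3 × 10⁶ mm⁴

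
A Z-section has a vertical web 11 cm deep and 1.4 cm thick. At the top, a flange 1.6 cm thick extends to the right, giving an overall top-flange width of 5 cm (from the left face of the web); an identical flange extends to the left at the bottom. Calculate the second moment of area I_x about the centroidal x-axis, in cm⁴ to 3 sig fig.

I_x ≈ 412 cm⁴

Split into non-overlapping primitives; take the origin at the lower-left of the bounding box.
Web: 1.4 × 11, A = 15.4 cm², y = 5.5 cm, Ī = 155.28 cm⁴.
Top flange (beyond web): 3.6 × 1.6, A = 5.76 cm², y = 10.2 cm, Ī = 1.2288 cm⁴.
Bottom flange (beyond web): 3.6 × 1.6, A = 5.76 cm², y = 0.8 cm, Ī = 1.2288 cm⁴.
Centroid: ȳ = ΣA·y / ΣA = 5.5 cm.
Transfer each piece to the centroidal x-axis using Ī + A·d² with d = y − 5.5:
  web: d = 0 cm → contributes +155.28 cm⁴
  top flange (beyond web): d = 4.7 cm → contributes +128.47 cm⁴
  bottom flange (beyond web): d = -4.7 cm → contributes +128.47 cm⁴
Total I = 412.22 cm⁴.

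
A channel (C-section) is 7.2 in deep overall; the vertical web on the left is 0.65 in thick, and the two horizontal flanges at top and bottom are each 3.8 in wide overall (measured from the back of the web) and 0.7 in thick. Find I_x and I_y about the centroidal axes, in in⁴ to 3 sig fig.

Break the section into simple shapes (no overlaps), measuring from the bottom-left corner of the bounding box.
Web: 0.65 × 7.2, A = 4.68 in², y = 3.6 in, Ī = 20.218 in⁴.
Top flange (beyond web): 3.15 × 0.7, A = 2.205 in², y = 6.85 in, Ī = 0.090038 in⁴.
Bottom flange (beyond web): 3.15 × 0.7, A = 2.205 in², y = 0.35 in, Ī = 0.090038 in⁴.
By symmetry the centroid is at mid-height, ȳ = 3.6 in.
Transfer each piece to the centroidal x-axis using Ī + A·d² with d = y − 3.6:
  web: d = 0 in → contributes +20.218 in⁴
  top flange (beyond web): d = 3.25 in → contributes +23.38 in⁴
  bottom flange (beyond web): d = -3.25 in → contributes +23.38 in⁴
Total I = 66.978 in⁴.
For the y-axis: x̄ = 1.2468 in.
Repeating about the centroidal y-axis gives I_y = 12.008 in⁴.

I_x ≈ 67.0 in⁴, I_y ≈ 12.0 in⁴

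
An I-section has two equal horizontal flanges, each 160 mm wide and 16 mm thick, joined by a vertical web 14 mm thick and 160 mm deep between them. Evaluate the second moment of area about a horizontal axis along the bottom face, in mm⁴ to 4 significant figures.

Decompose the section into non-overlapping parts with the origin at the bottom-left of its bounding rectangle.
Bottom flange: 160 × 16, A = 2 560 mm², y = 8 mm, Ī = 54613.3 mm⁴.
Web: 14 × 160, A = 2 240 mm², y = 96 mm, Ī = 4 778 667 mm⁴.
Top flange: 160 × 16, A = 2 560 mm², y = 184 mm, Ī = 54613.3 mm⁴.
Transfer each piece to the bottom edge using Ī + A·d² with d = y − 0:
  bottom flange: d = 8 mm → contributes +218 453 mm⁴
  web: d = 96 mm → contributes +25 422 507 mm⁴
  top flange: d = 184 mm → contributes +86 725 973 mm⁴
Total I = 112 366 933 mm⁴.

I_base ≈ 1.124 × 10⁸ mm⁴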